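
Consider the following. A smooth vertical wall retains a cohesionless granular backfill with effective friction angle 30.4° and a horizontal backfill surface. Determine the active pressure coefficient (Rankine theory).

0.328

K_a = tan²(45° − φ/2) = tan²(29.80°) = 0.3280.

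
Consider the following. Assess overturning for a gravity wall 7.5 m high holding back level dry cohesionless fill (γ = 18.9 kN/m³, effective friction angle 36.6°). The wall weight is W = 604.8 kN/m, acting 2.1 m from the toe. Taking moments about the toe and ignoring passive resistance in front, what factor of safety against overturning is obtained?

K_a = tan²(45° − 36.6°/2) = 0.2530.
P_a = ½K_aγH² = 0.5×0.2530×18.9×7.5² = 134.5 kN/m, acting at H/3 = 2.500 m above the base.
Overturning moment M_o = P_a × H/3 = 134.5 × 2.500 = 336.2.
Resisting moment M_r = W × 2.1 = 604.8 × 2.1 = 1270.
FS_overturning = M_r/M_o = 1270/336.2 = 3.778.

3.78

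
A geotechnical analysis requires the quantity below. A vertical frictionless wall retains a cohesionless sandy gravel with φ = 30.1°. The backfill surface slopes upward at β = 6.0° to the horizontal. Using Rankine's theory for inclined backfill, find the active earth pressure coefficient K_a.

0.338

K_a = cos β · (cos β − √(cos²β − cos²φ)) / (cos β + √(cos²β − cos²φ)).
cos β = 0.9945, cos φ = 0.8652, √(cos²β − cos²φ) = 0.4905.
K_a = 0.9945 × (0.9945 − 0.4905)/(0.9945 + 0.4905) = 0.3375.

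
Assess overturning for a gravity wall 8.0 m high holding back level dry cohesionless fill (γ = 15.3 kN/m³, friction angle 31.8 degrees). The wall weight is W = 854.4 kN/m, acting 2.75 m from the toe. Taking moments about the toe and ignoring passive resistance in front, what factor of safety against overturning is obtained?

5.81

K_a = tan²(45° − 31.8°/2) = 0.3098.
P_a = ½K_aγH² = 0.5×0.3098×15.3×8.0² = 151.7 kN/m, acting at H/3 = 2.667 m above the base.
Overturning moment M_o = P_a × H/3 = 151.7 × 2.667 = 404.5.
Resisting moment M_r = W × 2.75 = 854.4 × 2.75 = 2350.
FS_overturning = M_r/M_o = 2350/404.5 = 5.809.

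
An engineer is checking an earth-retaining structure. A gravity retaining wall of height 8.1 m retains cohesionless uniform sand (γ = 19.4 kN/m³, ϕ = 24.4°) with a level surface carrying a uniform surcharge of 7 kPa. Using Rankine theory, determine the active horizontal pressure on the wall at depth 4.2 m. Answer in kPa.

K_a = (1 − sin φ)/(1 + sin φ) = 0.4153.
σ_v = γz + q = 19.4 × 4.2 + 7 = 88.48 kPa.
σ_h = K_a σ_v = 0.4153 × 88.48 = 36.75 kPa.

36.7 kPa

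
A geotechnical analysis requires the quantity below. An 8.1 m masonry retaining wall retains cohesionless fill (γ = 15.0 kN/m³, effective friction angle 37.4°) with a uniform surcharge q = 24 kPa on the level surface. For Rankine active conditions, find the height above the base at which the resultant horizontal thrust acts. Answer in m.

K_a = 0.2443.
Triangular part P₁ = ½K_aγH² = 120.2 at H/3 = 2.700 m; rectangular part P₂ = K_a q H = 47.48 at H/2 = 4.050 m.
ȳ = (P₁·2.700 + P₂·4.050)/(P₁+P₂) = 3.082 m.

3.08 m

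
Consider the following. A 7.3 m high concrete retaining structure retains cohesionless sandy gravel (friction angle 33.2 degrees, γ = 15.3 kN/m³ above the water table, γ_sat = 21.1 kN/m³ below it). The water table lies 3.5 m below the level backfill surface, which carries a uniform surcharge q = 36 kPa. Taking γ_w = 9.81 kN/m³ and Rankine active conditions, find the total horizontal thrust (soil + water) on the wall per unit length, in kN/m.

258 kN/m

K_a = tan²(45° − φ/2) = 0.2924.
γ' = 21.1 − 9.81 = 11.29 kN/m³. h₂ = H − d_w = 3.8 m.
σ'_h: at surface K_a·q = 10.52; at WT K_a(q+γd_w) = 26.18; at base K_a(q+γd_w+γ'h₂) = 38.72 kPa.
P₁ = ½(10.52+26.18)×3.5 = 64.23; P₂ = ½(26.18+38.72)×3.8 = 123.3; P_w = ½γ_w h₂² = 70.83.
Total = 64.23+123.3+70.83 = 258.4 kN/m.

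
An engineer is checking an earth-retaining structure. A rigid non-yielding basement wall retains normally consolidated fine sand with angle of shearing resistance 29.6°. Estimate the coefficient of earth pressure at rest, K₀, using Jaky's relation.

0.506

K₀ = 1 − sin φ' = 1 − sin 29.6° = 0.5061.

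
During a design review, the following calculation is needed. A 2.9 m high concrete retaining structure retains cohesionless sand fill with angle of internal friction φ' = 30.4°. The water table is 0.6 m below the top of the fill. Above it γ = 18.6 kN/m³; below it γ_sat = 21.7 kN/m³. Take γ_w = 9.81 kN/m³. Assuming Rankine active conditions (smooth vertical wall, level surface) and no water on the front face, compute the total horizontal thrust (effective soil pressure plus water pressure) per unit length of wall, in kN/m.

45.8 kN/m

K_a = tan²(45° − φ/2) = 0.3280.
γ' = 21.7 − 9.81 = 11.89 kN/m³. Depth below WT = 2.3 m.
σ'_h at WT = K_a γ d_w = 3.660 kPa; at base = 3.660 + K_a γ' × 2.3 = 12.63 kPa.
P₁ (0–0.6 m) = ½×3.660×0.6 = 1.098. P₂ (0.6–2.9 m) = ½(3.660+12.63)×2.3 = 18.73.
P_w = ½ γ_w h₂² = 0.5×9.81×2.3² = 25.95. Total = 1.098+18.73+25.95 = 45.78 kN/m.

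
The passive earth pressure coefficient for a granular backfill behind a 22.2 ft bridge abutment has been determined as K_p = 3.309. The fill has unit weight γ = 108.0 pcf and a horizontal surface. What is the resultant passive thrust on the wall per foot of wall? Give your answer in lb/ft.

88100 lb/ft

P = ½ K_p γ H² = 0.5 × 3.309 × 108.0 × 22.2² = 88060 lb/ft.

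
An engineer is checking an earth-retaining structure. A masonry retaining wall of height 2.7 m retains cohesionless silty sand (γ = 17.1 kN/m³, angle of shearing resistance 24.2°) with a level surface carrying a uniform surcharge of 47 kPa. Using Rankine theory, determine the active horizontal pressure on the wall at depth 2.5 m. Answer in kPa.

K_a = (1 − sin φ)/(1 + sin φ) = 0.4185.
σ_v = γz + q = 17.1 × 2.5 + 47 = 89.75 kPa.
σ_h = K_a σ_v = 0.4185 × 89.75 = 37.56 kPa.

37.6 kPa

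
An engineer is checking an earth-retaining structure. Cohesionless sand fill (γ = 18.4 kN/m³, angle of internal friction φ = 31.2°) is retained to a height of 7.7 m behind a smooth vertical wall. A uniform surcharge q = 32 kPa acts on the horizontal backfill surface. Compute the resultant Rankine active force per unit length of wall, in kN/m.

K_a = tan²(45° − φ/2) = 0.3175.
Soil triangle: ½ K_a γ H² = 0.5×0.3175×18.4×7.7² = 173.2 kN/m.
Surcharge rectangle: K_a q H = 0.3175×32×7.7 = 78.23 kN/m.
Total = 173.2 + 78.23 = 251.4 kN/m.

251 kN/m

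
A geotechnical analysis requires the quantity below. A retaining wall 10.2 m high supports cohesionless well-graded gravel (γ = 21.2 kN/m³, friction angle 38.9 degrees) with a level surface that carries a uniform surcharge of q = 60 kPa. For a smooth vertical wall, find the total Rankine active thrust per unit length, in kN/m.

K_a = tan²(45° − φ/2) = 0.2285.
Soil triangle: ½ K_a γ H² = 0.5×0.2285×21.2×10.2² = 252.0 kN/m.
Surcharge rectangle: K_a q H = 0.2285×60×10.2 = 139.9 kN/m.
Total = 252.0 + 139.9 = 391.9 kN/m.

392 kN/m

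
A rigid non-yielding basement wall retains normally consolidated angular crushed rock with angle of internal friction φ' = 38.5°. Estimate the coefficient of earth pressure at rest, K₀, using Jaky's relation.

0.377

K₀ = 1 − sin φ' = 1 − sin 38.5° = 0.3775.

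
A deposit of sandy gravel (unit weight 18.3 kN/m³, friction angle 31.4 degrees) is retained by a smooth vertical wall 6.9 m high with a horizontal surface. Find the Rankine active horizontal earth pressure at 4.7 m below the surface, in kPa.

K_a = (1 − sin φ)/(1 + sin φ) = 0.3149.
σ_h = K_a γ z = 0.3149 × 18.3 × 4.7 = 27.09 kPa.

27.1 kPa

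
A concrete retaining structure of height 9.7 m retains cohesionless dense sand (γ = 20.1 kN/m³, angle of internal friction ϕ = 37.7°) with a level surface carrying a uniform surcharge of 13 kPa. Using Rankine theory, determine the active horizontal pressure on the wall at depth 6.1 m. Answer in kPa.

32.7 kPa

K_a = (1 − sin φ)/(1 + sin φ) = 0.2411.
σ_v = γz + q = 20.1 × 6.1 + 13 = 135.6 kPa.
σ_h = K_a σ_v = 0.2411 × 135.6 = 32.69 kPa.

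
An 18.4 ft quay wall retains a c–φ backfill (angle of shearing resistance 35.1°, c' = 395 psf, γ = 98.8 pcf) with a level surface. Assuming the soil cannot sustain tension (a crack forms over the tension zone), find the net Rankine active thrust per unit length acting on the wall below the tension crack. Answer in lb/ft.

K_a = 0.2698; √K_a = 0.5195.
Tension-crack depth z_c = 2c/(γ√K_a) = 2×395/(98.8×0.5195) = 15.39 ft.
σ_a at base = K_a γ H − 2c√K_a = 0.2698×98.8×18.4 − 2×395×0.5195 = 80.17 psf.
P_a = ½ × 80.17 × (H − z_c) = 0.5×80.17×3.007 = 120.5 lb/ft.

121 lb/ft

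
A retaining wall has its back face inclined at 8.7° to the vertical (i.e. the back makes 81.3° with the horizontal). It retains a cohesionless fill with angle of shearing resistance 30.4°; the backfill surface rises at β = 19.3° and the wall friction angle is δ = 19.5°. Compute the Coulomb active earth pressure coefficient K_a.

K_a = sin²(α+φ) / [sin²α · sin(α−δ) · (1 + √{sin(φ+δ)sin(φ−β) / (sin(α−δ)sin(α+β))})²].
With α = 81.3°, φ = 30.4°, δ = 19.5°, β = 19.3°: K_a = 0.5026.

0.503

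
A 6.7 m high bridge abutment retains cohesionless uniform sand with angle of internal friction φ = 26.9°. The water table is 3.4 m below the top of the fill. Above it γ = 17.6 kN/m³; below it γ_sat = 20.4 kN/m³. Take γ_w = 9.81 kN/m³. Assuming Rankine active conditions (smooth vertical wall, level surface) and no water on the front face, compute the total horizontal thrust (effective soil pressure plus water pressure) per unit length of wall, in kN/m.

K_a = tan²(45° − φ/2) = 0.3770.
γ' = 20.4 − 9.81 = 10.59 kN/m³. Depth below WT = 3.3 m.
σ'_h at WT = K_a γ d_w = 22.56 kPa; at base = 22.56 + K_a γ' × 3.3 = 35.73 kPa.
P₁ (0–3.4 m) = ½×22.56×3.4 = 38.35. P₂ (3.4–6.7 m) = ½(22.56+35.73)×3.3 = 96.19.
P_w = ½ γ_w h₂² = 0.5×9.81×3.3² = 53.42. Total = 38.35+96.19+53.42 = 188.0 kN/m.

188 kN/m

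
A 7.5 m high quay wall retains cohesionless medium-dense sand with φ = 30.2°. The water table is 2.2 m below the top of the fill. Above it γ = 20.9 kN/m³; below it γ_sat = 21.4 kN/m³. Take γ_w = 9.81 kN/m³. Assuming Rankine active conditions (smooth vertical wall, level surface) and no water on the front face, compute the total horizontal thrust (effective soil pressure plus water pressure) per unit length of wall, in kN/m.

289 kN/m

K_a = tan²(45° − φ/2) = 0.3307.
γ' = 21.4 − 9.81 = 11.59 kN/m³. Depth below WT = 5.3 m.
σ'_h at WT = K_a γ d_w = 15.20 kPa; at base = 15.20 + K_a γ' × 5.3 = 35.51 kPa.
P₁ (0–2.2 m) = ½×15.20×2.2 = 16.72. P₂ (2.2–7.5 m) = ½(15.20+35.51)×5.3 = 134.4.
P_w = ½ γ_w h₂² = 0.5×9.81×5.3² = 137.8. Total = 16.72+134.4+137.8 = 288.9 kN/m.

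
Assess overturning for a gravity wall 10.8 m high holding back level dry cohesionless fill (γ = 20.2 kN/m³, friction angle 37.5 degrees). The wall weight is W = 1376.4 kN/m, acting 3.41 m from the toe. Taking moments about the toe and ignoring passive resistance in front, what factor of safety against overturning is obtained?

4.55

K_a = tan²(45° − 37.5°/2) = 0.2432.
P_a = ½K_aγH² = 0.5×0.2432×20.2×10.8² = 286.5 kN/m, acting at H/3 = 3.600 m above the base.
Overturning moment M_o = P_a × H/3 = 286.5 × 3.600 = 1031.
Resisting moment M_r = W × 3.41 = 1376.4 × 3.41 = 4694.
FS_overturning = M_r/M_o = 4694/1031 = 4.551.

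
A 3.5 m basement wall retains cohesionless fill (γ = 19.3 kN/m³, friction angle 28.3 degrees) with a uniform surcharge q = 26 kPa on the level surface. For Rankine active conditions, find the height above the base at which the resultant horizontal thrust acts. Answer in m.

1.42 m

K_a = 0.3568.
Triangular part P₁ = ½K_aγH² = 42.17 at H/3 = 1.167 m; rectangular part P₂ = K_a q H = 32.47 at H/2 = 1.750 m.
ȳ = (P₁·1.167 + P₂·1.750)/(P₁+P₂) = 1.420 m.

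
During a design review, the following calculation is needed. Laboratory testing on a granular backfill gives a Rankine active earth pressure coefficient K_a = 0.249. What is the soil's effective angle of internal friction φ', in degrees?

K_a = tan²(45° − φ/2) ⇒ 45° − φ/2 = arctan(√0.249) = 26.52°.
φ = 2(45° − 26.52°) = 36.96°.

37.0°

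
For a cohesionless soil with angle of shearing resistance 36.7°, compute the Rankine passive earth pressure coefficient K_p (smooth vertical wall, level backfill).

K_p = (1 + sin φ)/(1 − sin φ) = tan²(45° + 36.7°/2) = 3.970.

3.97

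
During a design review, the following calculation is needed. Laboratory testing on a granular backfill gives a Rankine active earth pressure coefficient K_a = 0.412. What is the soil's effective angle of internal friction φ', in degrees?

24.6°

K_a = tan²(45° − φ/2) ⇒ 45° − φ/2 = arctan(√0.412) = 32.70°.
φ = 2(45° − 32.70°) = 24.61°.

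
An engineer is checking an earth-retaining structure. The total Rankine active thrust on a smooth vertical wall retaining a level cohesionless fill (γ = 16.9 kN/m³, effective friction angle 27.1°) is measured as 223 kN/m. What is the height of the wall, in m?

K_a = 0.3741. P_a = ½ K_a γ H² ⇒ H = √(2P_a/(K_a γ)).
H = √(2×223/(0.3741×16.9)) = 8.400 m.

8.40 m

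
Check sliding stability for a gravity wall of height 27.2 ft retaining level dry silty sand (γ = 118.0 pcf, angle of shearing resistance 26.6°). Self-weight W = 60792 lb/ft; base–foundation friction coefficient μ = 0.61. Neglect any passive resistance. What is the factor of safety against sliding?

2.23

K_a = tan²(45° − 26.6°/2) = 0.3814.
P_a = ½K_aγH² = 0.5×0.3814×118.0×27.2² = 16650 lb/ft, acting at H/3 = 9.067 ft above the base.
FS_sliding = μW / P_a = 0.61×60792 / 16650 = 2.227.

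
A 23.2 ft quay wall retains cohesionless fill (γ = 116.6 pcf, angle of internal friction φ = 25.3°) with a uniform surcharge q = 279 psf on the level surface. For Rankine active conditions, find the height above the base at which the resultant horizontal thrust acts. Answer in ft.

K_a = 0.4012.
Triangular part P₁ = ½K_aγH² = 12590 at H/3 = 7.733 ft; rectangular part P₂ = K_a q H = 2597 at H/2 = 11.60 ft.
ȳ = (P₁·7.733 + P₂·11.60)/(P₁+P₂) = 8.395 ft.

8.39 ft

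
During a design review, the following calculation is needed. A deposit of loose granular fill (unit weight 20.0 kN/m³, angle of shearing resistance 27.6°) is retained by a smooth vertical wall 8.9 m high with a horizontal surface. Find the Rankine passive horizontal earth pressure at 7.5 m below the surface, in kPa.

K_p = (1 + sin φ)/(1 − sin φ) = 2.726.
σ_h = K_p γ z = 2.726 × 20.0 × 7.5 = 409.0 kPa.

409 kPa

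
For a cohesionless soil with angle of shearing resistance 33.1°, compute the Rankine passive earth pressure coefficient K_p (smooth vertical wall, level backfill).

3.41

K_p = (1 + sin φ)/(1 − sin φ) = tan²(45° + 33.1°/2) = 3.406.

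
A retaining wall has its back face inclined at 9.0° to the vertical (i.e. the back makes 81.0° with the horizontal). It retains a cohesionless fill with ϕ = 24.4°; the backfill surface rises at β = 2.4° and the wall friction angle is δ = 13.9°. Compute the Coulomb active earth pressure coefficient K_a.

K_a = sin²(α+φ) / [sin²α · sin(α−δ) · (1 + √{sin(φ+δ)sin(φ−β) / (sin(α−δ)sin(α+β))})²].
With α = 81.0°, φ = 24.4°, δ = 13.9°, β = 2.4°: K_a = 0.4574.

0.457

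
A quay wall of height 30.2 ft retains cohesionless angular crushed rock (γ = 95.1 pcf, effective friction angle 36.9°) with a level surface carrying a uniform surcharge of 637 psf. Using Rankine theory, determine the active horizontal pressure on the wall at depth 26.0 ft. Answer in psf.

776 psf

K_a = (1 − sin φ)/(1 + sin φ) = 0.2497.
σ_v = γz + q = 95.1 × 26.0 + 637 = 3110 psf.
σ_h = K_a σ_v = 0.2497 × 3110 = 776.4 psf.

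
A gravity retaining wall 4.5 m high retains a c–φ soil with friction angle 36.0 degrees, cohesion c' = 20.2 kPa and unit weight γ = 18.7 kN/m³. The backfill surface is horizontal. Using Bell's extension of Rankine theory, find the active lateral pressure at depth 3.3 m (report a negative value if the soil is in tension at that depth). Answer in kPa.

K_a = (1 − sin φ)/(1 + sin φ) = 0.2596.
σ_a = K_a γ z − 2c√K_a = 0.2596×18.7×3.3 − 2×20.2×0.5095 = -4.564 kPa.

-4.56 kPa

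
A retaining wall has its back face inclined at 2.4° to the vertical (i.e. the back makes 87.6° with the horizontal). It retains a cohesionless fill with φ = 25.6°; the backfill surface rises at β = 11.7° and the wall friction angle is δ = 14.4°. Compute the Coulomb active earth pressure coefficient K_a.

0.448

K_a = sin²(α+φ) / [sin²α · sin(α−δ) · (1 + √{sin(φ+δ)sin(φ−β) / (sin(α−δ)sin(α+β))})²].
With α = 87.6°, φ = 25.6°, δ = 14.4°, β = 11.7°: K_a = 0.4483.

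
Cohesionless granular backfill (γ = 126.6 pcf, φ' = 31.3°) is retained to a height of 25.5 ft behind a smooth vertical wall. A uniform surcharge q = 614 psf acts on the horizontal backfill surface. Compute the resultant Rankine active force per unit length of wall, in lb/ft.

K_a = tan²(45° − φ/2) = 0.3162.
Soil triangle: ½ K_a γ H² = 0.5×0.3162×126.6×25.5² = 13020 lb/ft.
Surcharge rectangle: K_a q H = 0.3162×614×25.5 = 4951 lb/ft.
Total = 13020 + 4951 = 17970 lb/ft.

18000 lb/ft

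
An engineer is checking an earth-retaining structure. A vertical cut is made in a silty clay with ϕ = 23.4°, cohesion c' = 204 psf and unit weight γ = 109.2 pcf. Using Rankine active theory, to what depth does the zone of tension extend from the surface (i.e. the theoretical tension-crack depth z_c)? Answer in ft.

5.69 ft

K_a = tan²(45° − 23.4°/2) = 0.4315; √K_a = 0.6569.
The active pressure is zero where K_a γ z = 2c√K_a, so z_c = 2c/(γ√K_a) = 2×204/(109.2×0.6569) = 5.688 ft.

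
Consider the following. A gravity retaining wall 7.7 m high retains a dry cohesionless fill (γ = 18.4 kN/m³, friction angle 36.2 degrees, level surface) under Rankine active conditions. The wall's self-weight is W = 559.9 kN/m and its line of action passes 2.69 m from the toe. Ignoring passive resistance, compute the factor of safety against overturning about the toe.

K_a = tan²(45° − 36.2°/2) = 0.2574.
P_a = ½K_aγH² = 0.5×0.2574×18.4×7.7² = 140.4 kN/m, acting at H/3 = 2.567 m above the base.
Overturning moment M_o = P_a × H/3 = 140.4 × 2.567 = 360.3.
Resisting moment M_r = W × 2.69 = 559.9 × 2.69 = 1506.
FS_overturning = M_r/M_o = 1506/360.3 = 4.180.

4.18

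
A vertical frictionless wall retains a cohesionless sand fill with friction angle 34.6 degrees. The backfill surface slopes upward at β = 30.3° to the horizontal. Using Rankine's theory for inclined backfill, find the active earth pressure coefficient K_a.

K_a = cos β · (cos β − √(cos²β − cos²φ)) / (cos β + √(cos²β − cos²φ)).
cos β = 0.8634, cos φ = 0.8231, √(cos²β − cos²φ) = 0.2606.
K_a = 0.8634 × (0.8634 − 0.2606)/(0.8634 + 0.2606) = 0.4631.

0.463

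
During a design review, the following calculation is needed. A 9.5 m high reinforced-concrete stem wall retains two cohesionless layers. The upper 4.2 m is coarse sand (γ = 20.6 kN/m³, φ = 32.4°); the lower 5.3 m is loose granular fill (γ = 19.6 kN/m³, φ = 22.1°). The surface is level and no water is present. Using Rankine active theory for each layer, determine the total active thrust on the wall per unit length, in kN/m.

388 kN/m

K_a1 = tan²(45°−32.4°/2) = 0.3022; K_a2 = tan²(45°−22.1°/2) = 0.4533.
Layer 1: σ at base = K_a1 γ₁ h₁ = 26.15 kPa; P₁ = ½×26.15×4.2 = 54.91.
Layer 2: σ_v at top = γ₁h₁ = 86.52; σ_h top = K_a2×86.52 = 39.22; σ_h base = K_a2×(86.52+19.6×5.3) = 86.30.
P₂ = ½(39.22+86.30)×5.3 = 332.6. Total P_a = 54.91+332.6 = 387.5 kN/m.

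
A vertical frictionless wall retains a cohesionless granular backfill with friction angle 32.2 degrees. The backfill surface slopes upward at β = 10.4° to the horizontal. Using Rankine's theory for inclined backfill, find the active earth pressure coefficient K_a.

0.319

K_a = cos β · (cos β − √(cos²β − cos²φ)) / (cos β + √(cos²β − cos²φ)).
cos β = 0.9836, cos φ = 0.8462, √(cos²β − cos²φ) = 0.5014.
K_a = 0.9836 × (0.9836 − 0.5014)/(0.9836 + 0.5014) = 0.3194.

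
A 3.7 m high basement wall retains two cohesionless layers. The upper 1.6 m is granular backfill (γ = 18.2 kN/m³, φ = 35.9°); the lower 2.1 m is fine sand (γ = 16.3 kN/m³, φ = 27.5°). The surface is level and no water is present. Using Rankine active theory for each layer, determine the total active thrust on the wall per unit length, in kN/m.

K_a1 = tan²(45°−35.9°/2) = 0.2607; K_a2 = tan²(45°−27.5°/2) = 0.3682.
Layer 1: σ at base = K_a1 γ₁ h₁ = 7.593 kPa; P₁ = ½×7.593×1.6 = 6.074.
Layer 2: σ_v at top = γ₁h₁ = 29.12; σ_h top = K_a2×29.12 = 10.72; σ_h base = K_a2×(29.12+16.3×2.1) = 23.33.
P₂ = ½(10.72+23.33)×2.1 = 35.75. Total P_a = 6.074+35.75 = 41.83 kN/m.

41.8 kN/m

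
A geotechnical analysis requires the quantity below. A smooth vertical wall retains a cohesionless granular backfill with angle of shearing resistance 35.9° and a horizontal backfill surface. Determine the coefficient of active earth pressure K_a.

0.261

K_a = (1 − sin φ)/(1 + sin φ) = (1 − sin 35.9°)/(1 + sin 35.9°) = 0.2607.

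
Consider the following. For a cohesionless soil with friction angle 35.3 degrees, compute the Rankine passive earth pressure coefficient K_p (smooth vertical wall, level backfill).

K_p = (1 + sin φ)/(1 − sin φ) = tan²(45° + 35.3°/2) = 3.738.

3.74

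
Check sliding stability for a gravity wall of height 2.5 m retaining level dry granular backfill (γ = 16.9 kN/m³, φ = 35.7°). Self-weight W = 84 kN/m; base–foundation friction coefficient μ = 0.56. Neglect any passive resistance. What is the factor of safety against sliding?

K_a = tan²(45° − 35.7°/2) = 0.2630.
P_a = ½K_aγH² = 0.5×0.2630×16.9×2.5² = 13.89 kN/m, acting at H/3 = 0.8333 m above the base.
FS_sliding = μW / P_a = 0.56×84 / 13.89 = 3.387.

3.39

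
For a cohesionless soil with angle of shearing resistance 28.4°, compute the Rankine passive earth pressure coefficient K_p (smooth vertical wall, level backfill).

K_p = (1 + sin φ)/(1 − sin φ) = tan²(45° + 28.4°/2) = 2.814.

2.81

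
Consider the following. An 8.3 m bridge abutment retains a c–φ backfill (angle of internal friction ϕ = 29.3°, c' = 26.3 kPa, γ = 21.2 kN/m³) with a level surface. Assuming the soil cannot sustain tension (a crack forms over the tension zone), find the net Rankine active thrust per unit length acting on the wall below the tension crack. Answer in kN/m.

60.0 kN/m

K_a = 0.3428; √K_a = 0.5855.
Tension-crack depth z_c = 2c/(γ√K_a) = 2×26.3/(21.2×0.5855) = 4.237 m.
σ_a at base = K_a γ H − 2c√K_a = 0.3428×21.2×8.3 − 2×26.3×0.5855 = 29.53 kPa.
P_a = ½ × 29.53 × (H − z_c) = 0.5×29.53×4.063 = 59.98 kN/m.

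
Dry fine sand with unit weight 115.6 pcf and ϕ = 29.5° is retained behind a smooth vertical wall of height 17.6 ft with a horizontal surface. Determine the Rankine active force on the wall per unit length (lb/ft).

K_a = tan²(45° − φ/2) = 0.3401.
P_a = ½ K_a γ H² = 0.5 × 0.3401 × 115.6 × 17.6² = 6089 lb/ft.

6090 lb/ft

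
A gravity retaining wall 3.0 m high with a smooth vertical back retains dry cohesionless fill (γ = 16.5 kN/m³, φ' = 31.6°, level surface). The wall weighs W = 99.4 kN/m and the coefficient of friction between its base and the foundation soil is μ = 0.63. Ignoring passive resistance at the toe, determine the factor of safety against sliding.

2.70

K_a = tan²(45° − 31.6°/2) = 0.3123.
P_a = ½K_aγH² = 0.5×0.3123×16.5×3.0² = 23.19 kN/m, acting at H/3 = 1.000 m above the base.
FS_sliding = μW / P_a = 0.63×99.4 / 23.19 = 2.700.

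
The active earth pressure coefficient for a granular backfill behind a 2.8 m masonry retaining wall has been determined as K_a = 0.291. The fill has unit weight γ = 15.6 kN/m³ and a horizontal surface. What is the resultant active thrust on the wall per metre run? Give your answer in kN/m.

17.8 kN/m

P = ½ K_a γ H² = 0.5 × 0.291 × 15.6 × 2.8² = 17.80 kN/m.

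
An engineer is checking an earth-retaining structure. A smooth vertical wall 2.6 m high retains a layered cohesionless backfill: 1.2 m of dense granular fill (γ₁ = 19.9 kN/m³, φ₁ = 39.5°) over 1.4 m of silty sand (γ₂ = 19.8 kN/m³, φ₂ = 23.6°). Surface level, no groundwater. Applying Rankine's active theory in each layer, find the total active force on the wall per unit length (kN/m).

K_a1 = tan²(45°−39.5°/2) = 0.2224; K_a2 = tan²(45°−23.6°/2) = 0.4282.
Layer 1: σ at base = K_a1 γ₁ h₁ = 5.312 kPa; P₁ = ½×5.312×1.2 = 3.187.
Layer 2: σ_v at top = γ₁h₁ = 23.88; σ_h top = K_a2×23.88 = 10.23; σ_h base = K_a2×(23.88+19.8×1.4) = 22.10.
P₂ = ½(10.23+22.10)×1.4 = 22.63. Total P_a = 3.187+22.63 = 25.81 kN/m.

25.8 kN/m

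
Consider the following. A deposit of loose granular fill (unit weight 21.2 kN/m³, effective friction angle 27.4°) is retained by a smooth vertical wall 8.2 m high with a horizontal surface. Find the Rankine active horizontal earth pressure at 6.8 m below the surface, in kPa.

K_a = (1 − sin φ)/(1 + sin φ) = 0.3697.
σ_h = K_a γ z = 0.3697 × 21.2 × 6.8 = 53.29 kPa.

53.3 kPa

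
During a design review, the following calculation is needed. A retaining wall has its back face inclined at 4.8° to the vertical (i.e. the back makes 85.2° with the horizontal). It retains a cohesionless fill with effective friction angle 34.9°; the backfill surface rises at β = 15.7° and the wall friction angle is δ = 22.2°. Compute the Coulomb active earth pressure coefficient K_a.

0.347

K_a = sin²(α+φ) / [sin²α · sin(α−δ) · (1 + √{sin(φ+δ)sin(φ−β) / (sin(α−δ)sin(α+β))})²].
With α = 85.2°, φ = 34.9°, δ = 22.2°, β = 15.7°: K_a = 0.3468.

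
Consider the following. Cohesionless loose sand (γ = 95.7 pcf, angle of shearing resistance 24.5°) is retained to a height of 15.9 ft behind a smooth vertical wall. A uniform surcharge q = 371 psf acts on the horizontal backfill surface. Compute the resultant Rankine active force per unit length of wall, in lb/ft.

7450 lb/ft

K_a = tan²(45° − φ/2) = 0.4137.
Soil triangle: ½ K_a γ H² = 0.5×0.4137×95.7×15.9² = 5005 lb/ft.
Surcharge rectangle: K_a q H = 0.4137×371×15.9 = 2441 lb/ft.
Total = 5005 + 2441 = 7445 lb/ft.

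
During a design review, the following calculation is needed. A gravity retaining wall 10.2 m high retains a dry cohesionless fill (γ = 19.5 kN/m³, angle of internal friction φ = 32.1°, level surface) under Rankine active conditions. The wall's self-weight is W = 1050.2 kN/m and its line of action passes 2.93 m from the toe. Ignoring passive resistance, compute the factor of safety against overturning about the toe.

2.92

K_a = tan²(45° − 32.1°/2) = 0.3060.
P_a = ½K_aγH² = 0.5×0.3060×19.5×10.2² = 310.4 kN/m, acting at H/3 = 3.400 m above the base.
Overturning moment M_o = P_a × H/3 = 310.4 × 3.400 = 1055.
Resisting moment M_r = W × 2.93 = 1050.2 × 2.93 = 3077.
FS_overturning = M_r/M_o = 3077/1055 = 2.916.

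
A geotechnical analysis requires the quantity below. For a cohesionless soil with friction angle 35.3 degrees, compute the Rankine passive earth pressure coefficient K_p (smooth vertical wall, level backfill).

3.74

K_p = (1 + sin φ)/(1 − sin φ) = tan²(45° + 35.3°/2) = 3.738.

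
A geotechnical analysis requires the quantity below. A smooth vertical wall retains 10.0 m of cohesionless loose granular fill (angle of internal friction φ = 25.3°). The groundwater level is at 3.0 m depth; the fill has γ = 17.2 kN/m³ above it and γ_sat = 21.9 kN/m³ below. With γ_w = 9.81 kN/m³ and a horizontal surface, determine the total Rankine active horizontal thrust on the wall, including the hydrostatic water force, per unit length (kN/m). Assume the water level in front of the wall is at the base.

535 kN/m

K_a = tan²(45° − φ/2) = 0.4012.
γ' = 21.9 − 9.81 = 12.09 kN/m³. Depth below WT = 7.0 m.
σ'_h at WT = K_a γ d_w = 20.70 kPa; at base = 20.70 + K_a γ' × 7.0 = 54.65 kPa.
P₁ (0–3.0 m) = ½×20.70×3.0 = 31.05. P₂ (3.0–10.0 m) = ½(20.70+54.65)×7.0 = 263.7.
P_w = ½ γ_w h₂² = 0.5×9.81×7.0² = 240.3. Total = 31.05+263.7+240.3 = 535.1 kN/m.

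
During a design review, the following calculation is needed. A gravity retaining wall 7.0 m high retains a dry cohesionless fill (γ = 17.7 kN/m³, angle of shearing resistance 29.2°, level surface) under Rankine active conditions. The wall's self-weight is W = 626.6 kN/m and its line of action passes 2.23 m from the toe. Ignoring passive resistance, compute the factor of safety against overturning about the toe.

K_a = tan²(45° − 29.2°/2) = 0.3442.
P_a = ½K_aγH² = 0.5×0.3442×17.7×7.0² = 149.3 kN/m, acting at H/3 = 2.333 m above the base.
Overturning moment M_o = P_a × H/3 = 149.3 × 2.333 = 348.3.
Resisting moment M_r = W × 2.23 = 626.6 × 2.23 = 1397.
FS_overturning = M_r/M_o = 1397/348.3 = 4.012.

4.01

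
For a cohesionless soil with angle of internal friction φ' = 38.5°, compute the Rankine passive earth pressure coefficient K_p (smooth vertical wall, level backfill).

4.30

K_p = (1 + sin φ)/(1 − sin φ) = tan²(45° + 38.5°/2) = 4.298.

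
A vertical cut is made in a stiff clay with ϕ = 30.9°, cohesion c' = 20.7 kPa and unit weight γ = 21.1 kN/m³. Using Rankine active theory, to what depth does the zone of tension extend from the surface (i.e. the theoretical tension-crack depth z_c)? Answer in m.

3.46 m

K_a = tan²(45° − 30.9°/2) = 0.3214; √K_a = 0.5669.
The active pressure is zero where K_a γ z = 2c√K_a, so z_c = 2c/(γ√K_a) = 2×20.7/(21.1×0.5669) = 3.461 m.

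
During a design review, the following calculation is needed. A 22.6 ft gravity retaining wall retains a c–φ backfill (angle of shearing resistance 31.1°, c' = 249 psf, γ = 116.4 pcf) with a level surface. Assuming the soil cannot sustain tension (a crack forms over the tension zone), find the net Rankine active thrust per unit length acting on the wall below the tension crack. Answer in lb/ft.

4190 lb/ft

K_a = 0.3188; √K_a = 0.5646.
Tension-crack depth z_c = 2c/(γ√K_a) = 2×249/(116.4×0.5646) = 7.577 ft.
σ_a at base = K_a γ H − 2c√K_a = 0.3188×116.4×22.6 − 2×249×0.5646 = 557.5 psf.
P_a = ½ × 557.5 × (H − z_c) = 0.5×557.5×15.02 = 4187 lb/ft.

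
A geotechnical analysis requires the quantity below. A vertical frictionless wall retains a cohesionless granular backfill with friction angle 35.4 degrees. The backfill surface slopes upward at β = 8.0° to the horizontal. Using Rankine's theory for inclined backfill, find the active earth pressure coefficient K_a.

0.273

K_a = cos β · (cos β − √(cos²β − cos²φ)) / (cos β + √(cos²β − cos²φ)).
cos β = 0.9903, cos φ = 0.8151, √(cos²β − cos²φ) = 0.5623.
K_a = 0.9903 × (0.9903 − 0.5623)/(0.9903 + 0.5623) = 0.2730.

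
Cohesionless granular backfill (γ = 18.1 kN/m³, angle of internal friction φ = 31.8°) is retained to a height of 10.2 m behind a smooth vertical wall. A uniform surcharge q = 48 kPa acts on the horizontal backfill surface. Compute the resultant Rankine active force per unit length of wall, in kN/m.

K_a = tan²(45° − φ/2) = 0.3098.
Soil triangle: ½ K_a γ H² = 0.5×0.3098×18.1×10.2² = 291.7 kN/m.
Surcharge rectangle: K_a q H = 0.3098×48×10.2 = 151.7 kN/m.
Total = 291.7 + 151.7 = 443.4 kN/m.

443 kN/m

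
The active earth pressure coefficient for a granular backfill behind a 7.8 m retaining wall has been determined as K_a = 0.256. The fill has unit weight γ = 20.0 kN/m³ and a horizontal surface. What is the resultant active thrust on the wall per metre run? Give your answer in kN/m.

P = ½ K_a γ H² = 0.5 × 0.256 × 20.0 × 7.8² = 155.8 kN/m.

156 kN/m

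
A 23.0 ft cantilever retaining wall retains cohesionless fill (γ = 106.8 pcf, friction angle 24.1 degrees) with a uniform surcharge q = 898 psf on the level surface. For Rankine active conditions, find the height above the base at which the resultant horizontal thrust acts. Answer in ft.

9.29 ft

K_a = 0.4201.
Triangular part P₁ = ½K_aγH² = 11870 at H/3 = 7.667 ft; rectangular part P₂ = K_a q H = 8677 at H/2 = 11.50 ft.
ȳ = (P₁·7.667 + P₂·11.50)/(P₁+P₂) = 9.286 ft.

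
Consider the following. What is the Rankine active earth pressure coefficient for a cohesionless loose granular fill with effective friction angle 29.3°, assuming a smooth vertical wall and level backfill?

K_a = tan²(45° − φ/2) = tan²(30.35°) = 0.3428.

0.343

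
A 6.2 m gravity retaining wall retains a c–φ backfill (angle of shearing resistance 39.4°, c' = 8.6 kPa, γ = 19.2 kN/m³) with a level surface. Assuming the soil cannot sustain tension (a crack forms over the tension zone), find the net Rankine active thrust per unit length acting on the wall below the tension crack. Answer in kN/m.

K_a = 0.2234; √K_a = 0.4727.
Tension-crack depth z_c = 2c/(γ√K_a) = 2×8.6/(19.2×0.4727) = 1.895 m.
σ_a at base = K_a γ H − 2c√K_a = 0.2234×19.2×6.2 − 2×8.6×0.4727 = 18.47 kPa.
P_a = ½ × 18.47 × (H − z_c) = 0.5×18.47×4.305 = 39.75 kN/m.

39.8 kN/m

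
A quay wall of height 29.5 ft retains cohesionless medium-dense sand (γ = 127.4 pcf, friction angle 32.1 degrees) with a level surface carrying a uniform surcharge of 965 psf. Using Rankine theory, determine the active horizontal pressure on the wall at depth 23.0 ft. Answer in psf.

K_a = (1 − sin φ)/(1 + sin φ) = 0.3060.
σ_v = γz + q = 127.4 × 23.0 + 965 = 3895 psf.
σ_h = K_a σ_v = 0.3060 × 3895 = 1192 psf.

1190 psf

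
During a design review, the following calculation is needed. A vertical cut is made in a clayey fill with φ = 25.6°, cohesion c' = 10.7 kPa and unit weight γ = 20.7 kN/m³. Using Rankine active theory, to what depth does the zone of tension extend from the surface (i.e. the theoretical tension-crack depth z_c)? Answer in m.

K_a = tan²(45° − 25.6°/2) = 0.3966; √K_a = 0.6297.
The active pressure is zero where K_a γ z = 2c√K_a, so z_c = 2c/(γ√K_a) = 2×10.7/(20.7×0.6297) = 1.642 m.

1.64 m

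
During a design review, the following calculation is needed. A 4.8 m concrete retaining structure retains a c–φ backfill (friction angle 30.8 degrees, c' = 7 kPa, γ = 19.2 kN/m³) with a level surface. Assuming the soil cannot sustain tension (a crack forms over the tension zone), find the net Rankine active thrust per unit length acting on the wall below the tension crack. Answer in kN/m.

38.3 kN/m

K_a = 0.3227; √K_a = 0.5681.
Tension-crack depth z_c = 2c/(γ√K_a) = 2×7/(19.2×0.5681) = 1.284 m.
σ_a at base = K_a γ H − 2c√K_a = 0.3227×19.2×4.8 − 2×7×0.5681 = 21.79 kPa.
P_a = ½ × 21.79 × (H − z_c) = 0.5×21.79×3.516 = 38.31 kN/m.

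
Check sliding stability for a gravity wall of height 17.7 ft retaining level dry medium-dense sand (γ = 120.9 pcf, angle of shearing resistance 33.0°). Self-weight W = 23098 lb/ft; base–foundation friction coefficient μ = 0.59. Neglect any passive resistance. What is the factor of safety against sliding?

K_a = tan²(45° − 33.0°/2) = 0.2948.
P_a = ½K_aγH² = 0.5×0.2948×120.9×17.7² = 5583 lb/ft, acting at H/3 = 5.900 ft above the base.
FS_sliding = μW / P_a = 0.59×23098 / 5583 = 2.441.

2.44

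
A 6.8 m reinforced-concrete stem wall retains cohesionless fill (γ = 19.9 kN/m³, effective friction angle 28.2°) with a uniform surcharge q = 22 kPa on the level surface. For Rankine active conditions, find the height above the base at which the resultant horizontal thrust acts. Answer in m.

K_a = 0.3582.
Triangular part P₁ = ½K_aγH² = 164.8 at H/3 = 2.267 m; rectangular part P₂ = K_a q H = 53.58 at H/2 = 3.400 m.
ȳ = (P₁·2.267 + P₂·3.400)/(P₁+P₂) = 2.545 m.

2.54 m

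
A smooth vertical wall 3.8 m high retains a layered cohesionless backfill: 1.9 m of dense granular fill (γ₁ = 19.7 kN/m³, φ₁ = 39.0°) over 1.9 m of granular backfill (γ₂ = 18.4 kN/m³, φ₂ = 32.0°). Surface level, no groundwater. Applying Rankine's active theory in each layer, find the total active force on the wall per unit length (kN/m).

40.1 kN/m

K_a1 = tan²(45°−39.0°/2) = 0.2275; K_a2 = tan²(45°−32.0°/2) = 0.3073.
Layer 1: σ at base = K_a1 γ₁ h₁ = 8.516 kPa; P₁ = ½×8.516×1.9 = 8.090.
Layer 2: σ_v at top = γ₁h₁ = 37.43; σ_h top = K_a2×37.43 = 11.50; σ_h base = K_a2×(37.43+18.4×1.9) = 22.24.
P₂ = ½(11.50+22.24)×1.9 = 32.06. Total P_a = 8.090+32.06 = 40.15 kN/m.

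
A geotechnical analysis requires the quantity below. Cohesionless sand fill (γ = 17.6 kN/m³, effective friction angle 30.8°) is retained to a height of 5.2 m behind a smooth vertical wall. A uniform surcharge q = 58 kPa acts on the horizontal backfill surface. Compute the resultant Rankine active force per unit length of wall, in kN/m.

174 kN/m

K_a = tan²(45° − φ/2) = 0.3227.
Soil triangle: ½ K_a γ H² = 0.5×0.3227×17.6×5.2² = 76.79 kN/m.
Surcharge rectangle: K_a q H = 0.3227×58×5.2 = 97.33 kN/m.
Total = 76.79 + 97.33 = 174.1 kN/m.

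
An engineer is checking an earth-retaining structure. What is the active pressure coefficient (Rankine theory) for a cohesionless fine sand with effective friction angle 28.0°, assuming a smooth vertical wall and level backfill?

0.361

K_a = (1 − sin φ)/(1 + sin φ) = (1 − sin 28.0°)/(1 + sin 28.0°) = 0.3610.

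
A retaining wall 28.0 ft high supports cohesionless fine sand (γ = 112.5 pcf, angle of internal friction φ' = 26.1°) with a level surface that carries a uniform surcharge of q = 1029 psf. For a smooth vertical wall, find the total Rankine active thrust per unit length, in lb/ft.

28400 lb/ft

K_a = tan²(45° − φ/2) = 0.3889.
Soil triangle: ½ K_a γ H² = 0.5×0.3889×112.5×28.0² = 17150 lb/ft.
Surcharge rectangle: K_a q H = 0.3889×1029×28.0 = 11210 lb/ft.
Total = 17150 + 11210 = 28360 lb/ft.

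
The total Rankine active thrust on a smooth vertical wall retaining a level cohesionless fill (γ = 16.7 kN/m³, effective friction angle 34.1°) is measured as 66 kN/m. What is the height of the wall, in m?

K_a = 0.2815. P_a = ½ K_a γ H² ⇒ H = √(2P_a/(K_a γ)).
H = √(2×66/(0.2815×16.7)) = 5.299 m.

5.30 m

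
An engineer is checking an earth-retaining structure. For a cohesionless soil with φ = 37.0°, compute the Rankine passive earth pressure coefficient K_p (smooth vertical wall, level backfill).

K_p = (1 + sin φ)/(1 − sin φ) = tan²(45° + 37.0°/2) = 4.023.

4.02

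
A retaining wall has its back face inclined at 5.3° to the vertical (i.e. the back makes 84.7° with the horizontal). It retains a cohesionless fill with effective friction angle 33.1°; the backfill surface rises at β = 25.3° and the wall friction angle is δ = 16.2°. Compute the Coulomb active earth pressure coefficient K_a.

K_a = sin²(α+φ) / [sin²α · sin(α−δ) · (1 + √{sin(φ+δ)sin(φ−β) / (sin(α−δ)sin(α+β))})²].
With α = 84.7°, φ = 33.1°, δ = 16.2°, β = 25.3°: K_a = 0.4703.

0.470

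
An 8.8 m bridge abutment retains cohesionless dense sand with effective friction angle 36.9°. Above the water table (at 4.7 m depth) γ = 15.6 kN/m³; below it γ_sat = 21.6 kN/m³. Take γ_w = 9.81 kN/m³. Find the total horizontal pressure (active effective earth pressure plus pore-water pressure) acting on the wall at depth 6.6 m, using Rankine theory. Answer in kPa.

K_a = (1 − sin φ)/(1 + sin φ) = 0.2497.
γ' = 21.6 − 9.81 = 11.79 kN/m³.
Effective vertical stress at 6.6 m: σ'_v = 15.6×4.7 + 11.79×1.90 = 95.72 kPa.
σ'_h = K_a σ'_v = 0.2497 × 95.72 = 23.90 kPa; u = γ_w × 1.90 = 18.64 kPa.
Total σ_h = 23.90 + 18.64 = 42.54 kPa.

42.5 kPa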